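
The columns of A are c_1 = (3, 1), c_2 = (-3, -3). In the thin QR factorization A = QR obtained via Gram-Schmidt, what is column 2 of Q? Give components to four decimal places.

q_1 = c_1/‖c_1‖ = (3, 1)/3.1623 = (0.9487, 0.3162).
r_{12} = q_1·c_2 = -3.7947.
u_2 = c_2 + 3.7947·q_1 = (0.6000, -1.8000).
‖u_2‖ = 1.8974, so q_2 = (0.3162, -0.9487).

q_2 = (0.3162, -0.9487)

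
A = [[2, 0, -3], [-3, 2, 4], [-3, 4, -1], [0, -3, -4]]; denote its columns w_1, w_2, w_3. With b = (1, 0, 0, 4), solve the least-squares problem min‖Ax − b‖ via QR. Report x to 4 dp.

x = (-0.7301, -0.5995, -0.4847)

w_1 = (2, -3, -3, 0); ‖w_1‖ = 4.6904, so q_1 = (0.4264, -0.6396, -0.6396, 0.0000).
q_1·w_2 = 0.4264·0 + (-0.6396)·2 + (-0.6396)·4 + 0.0000·(-3) = -3.8376.
u_2 = w_2 + 3.8376·q_1 = (1.6364, -0.4545, 1.5455, -3.0000).
‖u_2‖ = 3.7779, so q_2 = (0.4331, -0.1203, 0.4091, -0.7941).
q_1·w_3 = 0.4264·(-3) + (-0.6396)·4 + (-0.6396)·(-1) + 0.0000·(-4) = -3.1980; q_2·w_3 = 0.4331·(-3) + (-0.1203)·4 + 0.4091·(-1) + (-0.7941)·(-4) = 0.9866.
u_3 = w_3 + 3.1980·q_1 − 0.9866·q_2 = (-2.0637, 2.0732, -3.4490, -3.2166).
‖u_3‖ = 5.5497, so q_3 = (-0.3719, 0.3736, -0.6215, -0.5796).
Qᵀb = (0.4264, -2.7432, -2.6902).
Back-substitute: x_3 = -2.6902/5.5497 = -0.4847.
x_2 = (-2.7432 − 0.9866·(-0.4847))/3.7779 = -0.5995.
x_1 = (0.4264 + 3.8376·(-0.5995) + 3.1980·(-0.4847))/4.6904 = -0.7301.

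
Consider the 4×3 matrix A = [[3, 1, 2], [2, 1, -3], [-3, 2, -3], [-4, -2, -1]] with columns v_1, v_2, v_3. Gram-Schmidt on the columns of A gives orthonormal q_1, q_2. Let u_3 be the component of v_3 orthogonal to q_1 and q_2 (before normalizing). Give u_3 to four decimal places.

v_1 = (3, 2, -3, -4); ‖v_1‖ = 6.1644, so q_1 = (0.4867, 0.3244, -0.4867, -0.6489).
q_1·v_2 = 0.4867·1 + 0.3244·1 + (-0.4867)·2 + (-0.6489)·(-2) = 1.1355.
u_2 = v_2 − 1.1355·q_1 = (0.4474, 0.6316, 2.5526, -1.2632).
‖u_2‖ = 2.9514, so q_2 = (0.1516, 0.2140, 0.8649, -0.4280).
q_1·v_3 = 0.4867·2 + 0.3244·(-3) + (-0.4867)·(-3) + (-0.6489)·(-1) = 2.1089; q_2·v_3 = 0.1516·2 + 0.2140·(-3) + 0.8649·(-3) + (-0.4280)·(-1) = -2.5055.
u_3 = v_3 − 2.1089·q_1 + 2.5055·q_2 = (1.3535, -3.1480, 0.1934, -0.7039).

u_3 = (1.3535, -3.1480, 0.1934, -0.7039)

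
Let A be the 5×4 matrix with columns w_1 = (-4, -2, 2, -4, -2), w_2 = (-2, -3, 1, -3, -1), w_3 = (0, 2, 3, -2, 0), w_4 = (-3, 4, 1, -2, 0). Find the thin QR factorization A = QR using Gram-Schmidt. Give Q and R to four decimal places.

Q = [[-0.6030, 0.3862, 0.5194, -0.1886], [-0.3015, -0.8690, 0.2125, 0.2515], [0.3015, -0.1931, 0.6611, -0.5030], [-0.6030, -0.1448, -0.4250, -0.5030], [-0.3015, 0.1931, 0.2597, 0.6287]], R = [[6.6332, 4.5227, 1.5076, 2.1106], [0.0000, 1.8829, -2.0278, -4.5384], [0.0000, 0.0000, 3.2581, 0.8027], [0.0000, 0.0000, 0.0000, 2.0747]]

w_1 = (-4, -2, 2, -4, -2); ‖w_1‖ = 6.6332, so e_1 = (-0.6030, -0.3015, 0.3015, -0.6030, -0.3015).
e_1·w_2 = (-0.6030)·(-2) + (-0.3015)·(-3) + 0.3015·1 + (-0.6030)·(-3) + (-0.3015)·(-1) = 4.5227.
u_2 = w_2 − 4.5227·e_1 = (0.7273, -1.6364, -0.3636, -0.2727, 0.3636).
‖u_2‖ = 1.8829, so e_2 = (0.3862, -0.8690, -0.1931, -0.1448, 0.1931).
e_1·w_3 = (-0.6030)·0 + (-0.3015)·2 + 0.3015·3 + (-0.6030)·(-2) + (-0.3015)·0 = 1.5076; e_2·w_3 = 0.3862·0 + (-0.8690)·2 + (-0.1931)·3 + (-0.1448)·(-2) + 0.1931·0 = -2.0278.
u_3 = w_3 − 1.5076·e_1 + 2.0278·e_2 = (1.6923, 0.6923, 2.1538, -1.3846, 0.8462).
‖u_3‖ = 3.2581, so e_3 = (0.5194, 0.2125, 0.6611, -0.4250, 0.2597).
e_1·w_4 = (-0.6030)·(-3) + (-0.3015)·4 + 0.3015·1 + (-0.6030)·(-2) + (-0.3015)·0 = 2.1106; e_2·w_4 = 0.3862·(-3) + (-0.8690)·4 + (-0.1931)·1 + (-0.1448)·(-2) + 0.1931·0 = -4.5384; e_3·w_4 = 0.5194·(-3) + 0.2125·4 + 0.6611·1 + (-0.4250)·(-2) + 0.2597·0 = 0.8027.
u_4 = w_4 − 2.1106·e_1 + 4.5384·e_2 − 0.8027·e_3 = (-0.3913, 0.5217, -1.0435, -1.0435, 1.3043).
‖u_4‖ = 2.0747, so e_4 = (-0.1886, 0.2515, -0.5030, -0.5030, 0.6287).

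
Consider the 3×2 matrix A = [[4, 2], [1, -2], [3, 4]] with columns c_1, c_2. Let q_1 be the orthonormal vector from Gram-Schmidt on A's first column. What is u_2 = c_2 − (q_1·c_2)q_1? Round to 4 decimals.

q_1 = c_1/‖c_1‖ = (4, 1, 3)/5.0990 = (0.7845, 0.1961, 0.5883).
r_{12} = q_1·c_2 = 3.5301.
u_2 = c_2 − 3.5301·q_1 = (-0.7692, -2.6923, 1.9231).

u_2 = (-0.7692, -2.6923, 1.9231)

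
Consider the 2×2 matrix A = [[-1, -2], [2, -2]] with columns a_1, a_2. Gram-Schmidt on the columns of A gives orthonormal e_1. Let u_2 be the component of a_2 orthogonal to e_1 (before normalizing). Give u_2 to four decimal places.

u_2 = (-2.4000, -1.2000)

a_1 = (-1, 2); ‖a_1‖ = 2.2361, so e_1 = (-0.4472, 0.8944).
e_1·a_2 = (-0.4472)·(-2) + 0.8944·(-2) = -0.8944.
u_2 = a_2 + 0.8944·e_1 = (-2.4000, -1.2000).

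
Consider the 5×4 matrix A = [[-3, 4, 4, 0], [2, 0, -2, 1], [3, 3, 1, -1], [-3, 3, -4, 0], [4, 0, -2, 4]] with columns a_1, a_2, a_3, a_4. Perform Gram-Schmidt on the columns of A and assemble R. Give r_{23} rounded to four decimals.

r_{23} = 0.8454

a_1 = (-3, 2, 3, -3, 4); ‖a_1‖ = 6.8557, so q_1 = (-0.4376, 0.2917, 0.4376, -0.4376, 0.5835).
q_1·a_2 = (-0.4376)·4 + 0.2917·0 + 0.4376·3 + (-0.4376)·3 + 0.5835·0 = -1.7504.
u_2 = a_2 + 1.7504·q_1 = (3.2340, 0.5106, 3.7660, 2.2340, 1.0213).
‖u_2‖ = 5.5620, so q_2 = (0.5815, 0.0918, 0.6771, 0.4017, 0.1836).
r_{23} = q_2·a_3 = 0.8454.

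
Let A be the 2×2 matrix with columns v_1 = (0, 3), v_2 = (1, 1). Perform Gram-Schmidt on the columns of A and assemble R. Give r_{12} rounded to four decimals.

r_{12} = 1.0000

v_1 = (0, 3); ‖v_1‖ = 3.0000, so q_1 = (0.0000, 1.0000).
r_{12} = q_1·v_2 = 1.0000.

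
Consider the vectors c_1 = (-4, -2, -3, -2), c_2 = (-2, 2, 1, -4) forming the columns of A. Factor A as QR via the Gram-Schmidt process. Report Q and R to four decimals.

c_1 = (-4, -2, -3, -2); ‖c_1‖ = 5.7446, so q_1 = (-0.6963, -0.3482, -0.5222, -0.3482).
q_1·c_2 = (-0.6963)·(-2) + (-0.3482)·2 + (-0.5222)·1 + (-0.3482)·(-4) = 1.5667.
u_2 = c_2 − 1.5667·q_1 = (-0.9091, 2.5455, 1.8182, -3.4545).
‖u_2‖ = 4.7482, so q_2 = (-0.1915, 0.5361, 0.3829, -0.7275).

Q = [[-0.6963, -0.1915], [-0.3482, 0.5361], [-0.5222, 0.3829], [-0.3482, -0.7275]], R = [[5.7446, 1.5667], [0.0000, 4.7482]]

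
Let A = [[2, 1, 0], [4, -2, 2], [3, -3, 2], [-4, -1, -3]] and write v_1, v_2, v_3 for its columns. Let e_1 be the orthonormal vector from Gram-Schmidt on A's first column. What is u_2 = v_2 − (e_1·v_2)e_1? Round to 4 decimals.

v_1 = (2, 4, 3, -4); ‖v_1‖ = 6.7082, so e_1 = (0.2981, 0.5963, 0.4472, -0.5963).
e_1·v_2 = 0.2981·1 + 0.5963·(-2) + 0.4472·(-3) + (-0.5963)·(-1) = -1.6398.
u_2 = v_2 + 1.6398·e_1 = (1.4889, -1.0222, -2.2667, -1.9778).

u_2 = (1.4889, -1.0222, -2.2667, -1.9778)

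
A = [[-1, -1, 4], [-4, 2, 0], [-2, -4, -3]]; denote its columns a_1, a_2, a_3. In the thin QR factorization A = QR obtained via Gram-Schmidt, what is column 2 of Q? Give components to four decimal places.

a_1 = (-1, -4, -2); ‖a_1‖ = 4.5826, so q_1 = (-0.2182, -0.8729, -0.4364).
q_1·a_2 = (-0.2182)·(-1) + (-0.8729)·2 + (-0.4364)·(-4) = 0.2182.
u_2 = a_2 − 0.2182·q_1 = (-0.9524, 2.1905, -3.9048).
‖u_2‖ = 4.5774, so q_2 = (-0.2081, 0.4785, -0.8531).

q_2 = (-0.2081, 0.4785, -0.8531)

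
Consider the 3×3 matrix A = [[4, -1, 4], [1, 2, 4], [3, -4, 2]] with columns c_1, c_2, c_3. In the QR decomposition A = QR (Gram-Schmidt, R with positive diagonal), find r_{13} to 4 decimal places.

r_{13} = 5.0990

q_1 = c_1/‖c_1‖ = (4, 1, 3)/5.0990 = (0.7845, 0.1961, 0.5883).
r_{13} = q_1·c_3 = 5.0990.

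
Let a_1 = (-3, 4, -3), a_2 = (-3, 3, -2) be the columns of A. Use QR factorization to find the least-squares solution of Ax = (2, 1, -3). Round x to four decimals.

x = (3.8421, -4.5789)

a_1 = (-3, 4, -3); ‖a_1‖ = 5.8310, so q_1 = (-0.5145, 0.6860, -0.5145).
q_1·a_2 = (-0.5145)·(-3) + 0.6860·3 + (-0.5145)·(-2) = 4.6305.
u_2 = a_2 − 4.6305·q_1 = (-0.6176, -0.1765, 0.3824).
‖u_2‖ = 0.7475, so q_2 = (-0.8262, -0.2361, 0.5115).
Qᵀb = (1.2005, -3.4230).
Back-substitute: x_2 = -3.4230/0.7475 = -4.5789.
x_1 = (1.2005 − 4.6305·(-4.5789))/5.8310 = 3.8421.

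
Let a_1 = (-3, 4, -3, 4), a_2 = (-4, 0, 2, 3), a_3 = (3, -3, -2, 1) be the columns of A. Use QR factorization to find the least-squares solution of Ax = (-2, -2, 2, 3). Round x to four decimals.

a_1 = (-3, 4, -3, 4); ‖a_1‖ = 7.0711, so q_1 = (-0.4243, 0.5657, -0.4243, 0.5657).
q_1·a_2 = (-0.4243)·(-4) + 0.5657·0 + (-0.4243)·2 + 0.5657·3 = 2.5456.
u_2 = a_2 − 2.5456·q_1 = (-2.9200, -1.4400, 3.0800, 1.5600).
‖u_2‖ = 4.7455, so q_2 = (-0.6153, -0.3034, 0.6490, 0.3287).
q_1·a_3 = (-0.4243)·3 + 0.5657·(-3) + (-0.4243)·(-2) + 0.5657·1 = -1.5556; q_2·a_3 = (-0.6153)·3 + (-0.3034)·(-3) + 0.6490·(-2) + 0.3287·1 = -1.9050.
u_3 = a_3 + 1.5556·q_1 + 1.9050·q_2 = (1.1679, -2.6980, -1.4236, 2.5062).
‖u_3‖ = 4.1172, so q_3 = (0.2837, -0.6553, -0.3458, 0.6087).
Qᵀb = (0.5657, 4.1218, 1.8779).
Back-substitute: x_3 = 1.8779/4.1172 = 0.4561.
x_2 = (4.1218 + 1.9050·0.4561)/4.7455 = 1.0517.
x_1 = (0.5657 − 2.5456·1.0517 + 1.5556·0.4561)/7.0711 = -0.1983.

x = (-0.1983, 1.0517, 0.4561)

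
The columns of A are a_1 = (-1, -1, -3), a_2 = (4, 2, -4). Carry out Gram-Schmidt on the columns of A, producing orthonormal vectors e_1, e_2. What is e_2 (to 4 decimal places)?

e_2 = (0.7946, 0.4449, -0.4132)

a_1 = (-1, -1, -3); ‖a_1‖ = 3.3166, so e_1 = (-0.3015, -0.3015, -0.9045).
e_1·a_2 = (-0.3015)·4 + (-0.3015)·2 + (-0.9045)·(-4) = 1.8091.
u_2 = a_2 − 1.8091·e_1 = (4.5455, 2.5455, -2.3636).
‖u_2‖ = 5.7208, so e_2 = (0.7946, 0.4449, -0.4132).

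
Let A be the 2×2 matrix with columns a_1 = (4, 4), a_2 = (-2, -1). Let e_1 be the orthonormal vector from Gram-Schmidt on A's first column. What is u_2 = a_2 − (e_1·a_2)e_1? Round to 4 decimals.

u_2 = (-0.5000, 0.5000)

e_1 = a_1/‖a_1‖ = (4, 4)/5.6569 = (0.7071, 0.7071).
r_{12} = e_1·a_2 = -2.1213.
u_2 = a_2 + 2.1213·e_1 = (-0.5000, 0.5000).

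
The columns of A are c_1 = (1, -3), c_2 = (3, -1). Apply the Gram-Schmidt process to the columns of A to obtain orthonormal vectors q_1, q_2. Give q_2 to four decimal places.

q_1 = c_1/‖c_1‖ = (1, -3)/3.1623 = (0.3162, -0.9487).
r_{12} = q_1·c_2 = 1.8974.
u_2 = c_2 − 1.8974·q_1 = (2.4000, 0.8000).
‖u_2‖ = 2.5298, so q_2 = (0.9487, 0.3162).

q_2 = (0.9487, 0.3162)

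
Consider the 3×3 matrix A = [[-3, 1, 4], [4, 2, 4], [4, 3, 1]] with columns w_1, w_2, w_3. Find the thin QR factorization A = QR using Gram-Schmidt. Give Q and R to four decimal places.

Q = [[-0.4685, 0.8511, 0.2369], [0.6247, 0.1295, 0.7701], [0.6247, 0.5088, -0.5923]], R = [[6.4031, 2.6550, 1.2494], [0.0000, 2.6365, 4.4312], [0.0000, 0.0000, 3.4356]]

q_1 = w_1/‖w_1‖ = (-3, 4, 4)/6.4031 = (-0.4685, 0.6247, 0.6247).
r_{12} = q_1·w_2 = 2.6550.
u_2 = w_2 − 2.6550·q_1 = (2.2439, 0.3415, 1.3415).
‖u_2‖ = 2.6365, so q_2 = (0.8511, 0.1295, 0.5088).
r_{13} = q_1·w_3 = 1.2494; r_{23} = q_2·w_3 = 4.4312.
u_3 = w_3 − 1.2494·q_1 − 4.4312·q_2 = (0.8140, 2.6456, -2.0351).
‖u_3‖ = 3.4356, so q_3 = (0.2369, 0.7701, -0.5923).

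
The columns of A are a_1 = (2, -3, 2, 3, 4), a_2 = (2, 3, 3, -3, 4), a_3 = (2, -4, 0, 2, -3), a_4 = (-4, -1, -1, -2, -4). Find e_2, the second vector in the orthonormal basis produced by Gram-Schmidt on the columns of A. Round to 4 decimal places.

a_1 = (2, -3, 2, 3, 4); ‖a_1‖ = 6.4807, so e_1 = (0.3086, -0.4629, 0.3086, 0.4629, 0.6172).
e_1·a_2 = 0.3086·2 + (-0.4629)·3 + 0.3086·3 + 0.4629·(-3) + 0.6172·4 = 1.2344.
u_2 = a_2 − 1.2344·e_1 = (1.6190, 3.5714, 2.6190, -3.5714, 3.2381).
‖u_2‖ = 6.7436, so e_2 = (0.2401, 0.5296, 0.3884, -0.5296, 0.4802).

e_2 = (0.2401, 0.5296, 0.3884, -0.5296, 0.4802)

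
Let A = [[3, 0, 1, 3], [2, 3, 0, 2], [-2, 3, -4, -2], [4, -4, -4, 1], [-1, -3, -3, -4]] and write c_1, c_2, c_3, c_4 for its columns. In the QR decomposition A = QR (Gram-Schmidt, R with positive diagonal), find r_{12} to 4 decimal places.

q_1 = c_1/‖c_1‖ = (3, 2, -2, 4, -1)/5.8310 = (0.5145, 0.3430, -0.3430, 0.6860, -0.1715).
r_{12} = q_1·c_2 = -2.2295.

r_{12} = -2.2295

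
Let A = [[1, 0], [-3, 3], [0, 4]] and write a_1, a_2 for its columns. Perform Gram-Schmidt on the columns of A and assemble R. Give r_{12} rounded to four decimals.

a_1 = (1, -3, 0); ‖a_1‖ = 3.1623, so e_1 = (0.3162, -0.9487, 0.0000).
r_{12} = e_1·a_2 = -2.8460.

r_{12} = -2.8460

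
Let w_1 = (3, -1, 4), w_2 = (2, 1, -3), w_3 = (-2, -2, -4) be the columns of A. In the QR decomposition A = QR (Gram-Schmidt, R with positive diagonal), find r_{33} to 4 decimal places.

r_{33} = 2.9299

w_1 = (3, -1, 4); ‖w_1‖ = 5.0990, so q_1 = (0.5883, -0.1961, 0.7845).
q_1·w_2 = 0.5883·2 + (-0.1961)·1 + 0.7845·(-3) = -1.3728.
u_2 = w_2 + 1.3728·q_1 = (2.8077, 0.7308, -1.9231).
‖u_2‖ = 3.4807, so q_2 = (0.8066, 0.2099, -0.5525).
q_1·w_3 = 0.5883·(-2) + (-0.1961)·(-2) + 0.7845·(-4) = -3.9223; q_2·w_3 = 0.8066·(-2) + 0.2099·(-2) + (-0.5525)·(-4) = 0.1768.
u_3 = w_3 + 3.9223·q_1 − 0.1768·q_2 = (0.1651, -2.8063, -0.8254).
r_{33} = ‖u_3‖ = 2.9299.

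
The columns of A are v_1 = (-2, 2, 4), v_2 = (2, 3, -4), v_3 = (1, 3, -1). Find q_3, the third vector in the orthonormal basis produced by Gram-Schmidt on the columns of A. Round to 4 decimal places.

q_3 = (0.8944, 0.0000, 0.4472)

v_1 = (-2, 2, 4); ‖v_1‖ = 4.8990, so q_1 = (-0.4082, 0.4082, 0.8165).
q_1·v_2 = (-0.4082)·2 + 0.4082·3 + 0.8165·(-4) = -2.8577.
u_2 = v_2 + 2.8577·q_1 = (0.8333, 4.1667, -1.6667).
‖u_2‖ = 4.5644, so q_2 = (0.1826, 0.9129, -0.3651).
q_1·v_3 = (-0.4082)·1 + 0.4082·3 + 0.8165·(-1) = 0.0000; q_2·v_3 = 0.1826·1 + 0.9129·3 + (-0.3651)·(-1) = 3.2863.
u_3 = v_3 + 0.0000·q_1 − 3.2863·q_2 = (0.4000, 0.0000, 0.2000).
‖u_3‖ = 0.4472, so q_3 = (0.8944, 0.0000, 0.4472).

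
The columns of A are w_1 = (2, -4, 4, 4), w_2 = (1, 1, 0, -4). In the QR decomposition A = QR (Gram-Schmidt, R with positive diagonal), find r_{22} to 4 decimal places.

w_1 = (2, -4, 4, 4); ‖w_1‖ = 7.2111, so q_1 = (0.2774, -0.5547, 0.5547, 0.5547).
q_1·w_2 = 0.2774·1 + (-0.5547)·1 + 0.5547·0 + 0.5547·(-4) = -2.4962.
u_2 = w_2 + 2.4962·q_1 = (1.6923, -0.3846, 1.3846, -2.6154).
r_{22} = ‖u_2‖ = 3.4306.

r_{22} = 3.4306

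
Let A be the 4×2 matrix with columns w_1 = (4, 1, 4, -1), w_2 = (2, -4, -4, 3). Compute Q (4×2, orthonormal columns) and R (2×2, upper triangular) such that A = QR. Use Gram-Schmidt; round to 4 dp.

Q = [[0.6860, 0.6077], [0.1715, -0.5744], [0.6860, -0.3608], [-0.1715, 0.4130]], R = [[5.8310, -2.5725], [0.0000, 6.1953]]

q_1 = w_1/‖w_1‖ = (4, 1, 4, -1)/5.8310 = (0.6860, 0.1715, 0.6860, -0.1715).
r_{12} = q_1·w_2 = -2.5725.
u_2 = w_2 + 2.5725·q_1 = (3.7647, -3.5588, -2.2353, 2.5588).
‖u_2‖ = 6.1953, so q_2 = (0.6077, -0.5744, -0.3608, 0.4130).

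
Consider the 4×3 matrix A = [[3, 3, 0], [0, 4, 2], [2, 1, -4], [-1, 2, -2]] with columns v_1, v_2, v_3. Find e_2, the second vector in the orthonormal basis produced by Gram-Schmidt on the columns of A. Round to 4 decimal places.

e_2 = (0.2177, 0.8129, -0.0581, 0.5371)

v_1 = (3, 0, 2, -1); ‖v_1‖ = 3.7417, so e_1 = (0.8018, 0.0000, 0.5345, -0.2673).
e_1·v_2 = 0.8018·3 + 0.0000·4 + 0.5345·1 + (-0.2673)·2 = 2.4054.
u_2 = v_2 − 2.4054·e_1 = (1.0714, 4.0000, -0.2857, 2.6429).
‖u_2‖ = 4.9208, so e_2 = (0.2177, 0.8129, -0.0581, 0.5371).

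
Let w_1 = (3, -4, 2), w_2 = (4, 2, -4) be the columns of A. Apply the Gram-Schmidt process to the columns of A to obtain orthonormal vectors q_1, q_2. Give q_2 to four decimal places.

q_1 = w_1/‖w_1‖ = (3, -4, 2)/5.3852 = (0.5571, -0.7428, 0.3714).
r_{12} = q_1·w_2 = -0.7428.
u_2 = w_2 + 0.7428·q_1 = (4.4138, 1.4483, -3.7241).
‖u_2‖ = 5.9538, so q_2 = (0.7413, 0.2433, -0.6255).

q_2 = (0.7413, 0.2433, -0.6255)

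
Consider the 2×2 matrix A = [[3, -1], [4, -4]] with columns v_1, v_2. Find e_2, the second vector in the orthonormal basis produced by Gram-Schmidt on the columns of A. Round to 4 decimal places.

e_2 = (0.8000, -0.6000)

v_1 = (3, 4); ‖v_1‖ = 5.0000, so e_1 = (0.6000, 0.8000).
e_1·v_2 = 0.6000·(-1) + 0.8000·(-4) = -3.8000.
u_2 = v_2 + 3.8000·e_1 = (1.2800, -0.9600).
‖u_2‖ = 1.6000, so e_2 = (0.8000, -0.6000).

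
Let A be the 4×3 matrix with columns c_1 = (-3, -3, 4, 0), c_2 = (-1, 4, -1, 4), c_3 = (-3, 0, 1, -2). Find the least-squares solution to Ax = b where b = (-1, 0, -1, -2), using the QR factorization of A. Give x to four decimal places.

e_1 = c_1/‖c_1‖ = (-3, -3, 4, 0)/5.8310 = (-0.5145, -0.5145, 0.6860, 0.0000).
r_{12} = e_1·c_2 = -2.2295.
u_2 = c_2 + 2.2295·e_1 = (-2.1471, 2.8529, 0.5294, 4.0000).
‖u_2‖ = 5.3879, so e_2 = (-0.3985, 0.5295, 0.0983, 0.7424).
r_{13} = e_1·c_3 = 2.2295; r_{23} = e_2·c_3 = -0.1911.
u_3 = c_3 − 2.2295·e_1 + 0.1911·e_2 = (-1.9291, 1.2482, -0.5106, -1.8582).
‖u_3‖ = 2.9988, so e_3 = (-0.6433, 0.4162, -0.1703, -0.6196).
Qᵀb = (-0.1715, -1.1846, 2.0528).
Back-substitute: x_3 = 2.0528/2.9988 = 0.6845.
x_2 = (-1.1846 + 0.1911·0.6845)/5.3879 = -0.1956.
x_1 = (-0.1715 + 2.2295·(-0.1956) − 2.2295·0.6845)/5.8310 = -0.3659.

x = (-0.3659, -0.1956, 0.6845)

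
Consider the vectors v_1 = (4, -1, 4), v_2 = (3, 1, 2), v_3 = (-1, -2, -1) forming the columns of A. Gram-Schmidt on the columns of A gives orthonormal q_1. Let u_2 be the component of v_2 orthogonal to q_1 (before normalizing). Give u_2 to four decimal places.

q_1 = v_1/‖v_1‖ = (4, -1, 4)/5.7446 = (0.6963, -0.1741, 0.6963).
r_{12} = q_1·v_2 = 3.3075.
u_2 = v_2 − 3.3075·q_1 = (0.6970, 1.5758, -0.3030).

u_2 = (0.6970, 1.5758, -0.3030)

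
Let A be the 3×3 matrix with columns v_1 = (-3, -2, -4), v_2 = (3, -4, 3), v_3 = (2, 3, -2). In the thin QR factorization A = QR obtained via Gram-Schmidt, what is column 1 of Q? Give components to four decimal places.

q_1 = (-0.5571, -0.3714, -0.7428)

v_1 = (-3, -2, -4); ‖v_1‖ = 5.3852, so q_1 = (-0.5571, -0.3714, -0.7428).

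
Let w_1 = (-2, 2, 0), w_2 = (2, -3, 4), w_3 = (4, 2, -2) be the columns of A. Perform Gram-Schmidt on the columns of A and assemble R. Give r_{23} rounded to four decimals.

r_{23} = -2.7080

w_1 = (-2, 2, 0); ‖w_1‖ = 2.8284, so e_1 = (-0.7071, 0.7071, 0.0000).
e_1·w_2 = (-0.7071)·2 + 0.7071·(-3) + 0.0000·4 = -3.5355.
u_2 = w_2 + 3.5355·e_1 = (-0.5000, -0.5000, 4.0000).
‖u_2‖ = 4.0620, so e_2 = (-0.1231, -0.1231, 0.9847).
r_{23} = e_2·w_3 = -2.7080.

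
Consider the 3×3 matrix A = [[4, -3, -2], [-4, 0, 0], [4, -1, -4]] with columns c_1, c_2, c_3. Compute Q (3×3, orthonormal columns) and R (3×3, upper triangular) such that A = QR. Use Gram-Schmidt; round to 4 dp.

c_1 = (4, -4, 4); ‖c_1‖ = 6.9282, so e_1 = (0.5774, -0.5774, 0.5774).
e_1·c_2 = 0.5774·(-3) + (-0.5774)·0 + 0.5774·(-1) = -2.3094.
u_2 = c_2 + 2.3094·e_1 = (-1.6667, -1.3333, 0.3333).
‖u_2‖ = 2.1602, so e_2 = (-0.7715, -0.6172, 0.1543).
e_1·c_3 = 0.5774·(-2) + (-0.5774)·0 + 0.5774·(-4) = -3.4641; e_2·c_3 = (-0.7715)·(-2) + (-0.6172)·0 + 0.1543·(-4) = 0.9258.
u_3 = c_3 + 3.4641·e_1 − 0.9258·e_2 = (0.7143, -1.4286, -2.1429).
‖u_3‖ = 2.6726, so e_3 = (0.2673, -0.5345, -0.8018).

Q = [[0.5774, -0.7715, 0.2673], [-0.5774, -0.6172, -0.5345], [0.5774, 0.1543, -0.8018]], R = [[6.9282, -2.3094, -3.4641], [0.0000, 2.1602, 0.9258], [0.0000, 0.0000, 2.6726]]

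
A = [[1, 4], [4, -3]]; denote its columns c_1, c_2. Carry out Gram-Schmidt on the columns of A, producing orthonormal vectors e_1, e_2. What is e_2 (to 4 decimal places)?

c_1 = (1, 4); ‖c_1‖ = 4.1231, so e_1 = (0.2425, 0.9701).
e_1·c_2 = 0.2425·4 + 0.9701·(-3) = -1.9403.
u_2 = c_2 + 1.9403·e_1 = (4.4706, -1.1176).
‖u_2‖ = 4.6082, so e_2 = (0.9701, -0.2425).

e_2 = (0.9701, -0.2425)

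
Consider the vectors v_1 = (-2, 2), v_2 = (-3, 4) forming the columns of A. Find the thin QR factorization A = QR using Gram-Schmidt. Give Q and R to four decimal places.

v_1 = (-2, 2); ‖v_1‖ = 2.8284, so e_1 = (-0.7071, 0.7071).
e_1·v_2 = (-0.7071)·(-3) + 0.7071·4 = 4.9497.
u_2 = v_2 − 4.9497·e_1 = (0.5000, 0.5000).
‖u_2‖ = 0.7071, so e_2 = (0.7071, 0.7071).

Q = [[-0.7071, 0.7071], [0.7071, 0.7071]], R = [[2.8284, 4.9497], [0.0000, 0.7071]]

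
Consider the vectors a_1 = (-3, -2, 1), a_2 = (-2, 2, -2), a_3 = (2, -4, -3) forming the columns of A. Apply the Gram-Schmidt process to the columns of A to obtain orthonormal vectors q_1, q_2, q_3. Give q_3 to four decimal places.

q_3 = (0.1543, -0.6172, -0.7715)

q_1 = a_1/‖a_1‖ = (-3, -2, 1)/3.7417 = (-0.8018, -0.5345, 0.2673).
r_{12} = q_1·a_2 = 0.0000.
u_2 = a_2 + 0.0000·q_1 = (-2.0000, 2.0000, -2.0000).
‖u_2‖ = 3.4641, so q_2 = (-0.5774, 0.5774, -0.5774).
r_{13} = q_1·a_3 = -0.2673; r_{23} = q_2·a_3 = -1.7321.
u_3 = a_3 + 0.2673·q_1 + 1.7321·q_2 = (0.7857, -3.1429, -3.9286).
‖u_3‖ = 5.0920, so q_3 = (0.1543, -0.6172, -0.7715).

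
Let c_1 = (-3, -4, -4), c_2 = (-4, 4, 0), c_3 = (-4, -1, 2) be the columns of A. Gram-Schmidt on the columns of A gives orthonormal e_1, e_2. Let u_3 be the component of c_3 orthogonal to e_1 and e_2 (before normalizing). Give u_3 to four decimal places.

u_3 = (-1.6790, -1.6790, 2.9383)

c_1 = (-3, -4, -4); ‖c_1‖ = 6.4031, so e_1 = (-0.4685, -0.6247, -0.6247).
e_1·c_2 = (-0.4685)·(-4) + (-0.6247)·4 + (-0.6247)·0 = -0.6247.
u_2 = c_2 + 0.6247·e_1 = (-4.2927, 3.6098, -0.3902).
‖u_2‖ = 5.6223, so e_2 = (-0.7635, 0.6420, -0.0694).
e_1·c_3 = (-0.4685)·(-4) + (-0.6247)·(-1) + (-0.6247)·2 = 1.2494; e_2·c_3 = (-0.7635)·(-4) + 0.6420·(-1) + (-0.0694)·2 = 2.2732.
u_3 = c_3 − 1.2494·e_1 − 2.2732·e_2 = (-1.6790, -1.6790, 2.9383).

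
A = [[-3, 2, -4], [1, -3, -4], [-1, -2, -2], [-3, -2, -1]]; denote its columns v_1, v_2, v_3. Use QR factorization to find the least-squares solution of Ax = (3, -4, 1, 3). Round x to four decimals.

q_1 = v_1/‖v_1‖ = (-3, 1, -1, -3)/4.4721 = (-0.6708, 0.2236, -0.2236, -0.6708).
r_{12} = q_1·v_2 = -0.2236.
u_2 = v_2 + 0.2236·q_1 = (1.8500, -2.9500, -2.0500, -2.1500).
‖u_2‖ = 4.5771, so q_2 = (0.4042, -0.6445, -0.4479, -0.4697).
r_{13} = q_1·v_3 = 2.9069; r_{23} = q_2·v_3 = 2.3268.
u_3 = v_3 − 2.9069·q_1 − 2.3268·q_2 = (-2.9905, -3.1504, -0.3079, 2.0430).
‖u_3‖ = 4.8100, so q_3 = (-0.6217, -0.6550, -0.0640, 0.4247).
Qᵀb = (-5.1430, 1.9335, 1.9649).
Back-substitute: x_3 = 1.9649/4.8100 = 0.4085.
x_2 = (1.9335 − 2.3268·0.4085)/4.5771 = 0.2148.
x_1 = (-5.1430 + 0.2236·0.2148 − 2.9069·0.4085)/4.4721 = -1.4048.

x = (-1.4048, 0.2148, 0.4085)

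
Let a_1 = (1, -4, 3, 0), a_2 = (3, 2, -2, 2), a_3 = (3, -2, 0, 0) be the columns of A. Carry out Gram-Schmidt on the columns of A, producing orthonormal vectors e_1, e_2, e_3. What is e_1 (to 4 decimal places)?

e_1 = (0.1961, -0.7845, 0.5883, 0.0000)

e_1 = a_1/‖a_1‖ = (1, -4, 3, 0)/5.0990 = (0.1961, -0.7845, 0.5883, 0.0000).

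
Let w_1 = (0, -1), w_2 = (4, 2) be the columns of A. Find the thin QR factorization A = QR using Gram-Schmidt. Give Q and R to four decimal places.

w_1 = (0, -1); ‖w_1‖ = 1.0000, so e_1 = (0.0000, -1.0000).
e_1·w_2 = 0.0000·4 + (-1.0000)·2 = -2.0000.
u_2 = w_2 + 2.0000·e_1 = (4.0000, 0.0000).
‖u_2‖ = 4.0000, so e_2 = (1.0000, 0.0000).

Q = [[0.0000, 1.0000], [-1.0000, 0.0000]], R = [[1.0000, -2.0000], [0.0000, 4.0000]]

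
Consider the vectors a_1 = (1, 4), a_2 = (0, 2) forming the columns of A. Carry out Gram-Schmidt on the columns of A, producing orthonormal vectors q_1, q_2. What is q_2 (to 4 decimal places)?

a_1 = (1, 4); ‖a_1‖ = 4.1231, so q_1 = (0.2425, 0.9701).
q_1·a_2 = 0.2425·0 + 0.9701·2 = 1.9403.
u_2 = a_2 − 1.9403·q_1 = (-0.4706, 0.1176).
‖u_2‖ = 0.4851, so q_2 = (-0.9701, 0.2425).

q_2 = (-0.9701, 0.2425)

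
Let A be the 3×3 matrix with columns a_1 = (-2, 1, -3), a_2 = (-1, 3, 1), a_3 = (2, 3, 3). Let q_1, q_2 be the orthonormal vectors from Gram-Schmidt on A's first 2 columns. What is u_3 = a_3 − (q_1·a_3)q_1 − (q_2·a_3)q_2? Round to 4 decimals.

q_1 = a_1/‖a_1‖ = (-2, 1, -3)/3.7417 = (-0.5345, 0.2673, -0.8018).
r_{12} = q_1·a_2 = 0.5345.
u_2 = a_2 − 0.5345·q_1 = (-0.7143, 2.8571, 1.4286).
‖u_2‖ = 3.2733, so q_2 = (-0.2182, 0.8729, 0.4364).
r_{13} = q_1·a_3 = -2.6726; r_{23} = q_2·a_3 = 3.4915.
u_3 = a_3 + 2.6726·q_1 − 3.4915·q_2 = (1.3333, 0.6667, -0.6667).

u_3 = (1.3333, 0.6667, -0.6667)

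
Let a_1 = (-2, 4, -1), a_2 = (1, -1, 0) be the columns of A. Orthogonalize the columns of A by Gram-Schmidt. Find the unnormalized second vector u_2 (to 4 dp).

a_1 = (-2, 4, -1); ‖a_1‖ = 4.5826, so q_1 = (-0.4364, 0.8729, -0.2182).
q_1·a_2 = (-0.4364)·1 + 0.8729·(-1) + (-0.2182)·0 = -1.3093.
u_2 = a_2 + 1.3093·q_1 = (0.4286, 0.1429, -0.2857).

u_2 = (0.4286, 0.1429, -0.2857)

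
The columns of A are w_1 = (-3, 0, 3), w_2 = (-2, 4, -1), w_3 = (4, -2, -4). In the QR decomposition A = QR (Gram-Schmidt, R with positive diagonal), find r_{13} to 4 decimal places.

r_{13} = -5.6569

w_1 = (-3, 0, 3); ‖w_1‖ = 4.2426, so e_1 = (-0.7071, 0.0000, 0.7071).
r_{13} = e_1·w_3 = -5.6569.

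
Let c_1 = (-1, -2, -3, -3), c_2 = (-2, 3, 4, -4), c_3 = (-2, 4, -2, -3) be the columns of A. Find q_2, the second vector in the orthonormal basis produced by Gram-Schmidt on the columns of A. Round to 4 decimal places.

q_2 = (-0.3266, 0.3985, 0.5226, -0.6793)

q_1 = c_1/‖c_1‖ = (-1, -2, -3, -3)/4.7958 = (-0.2085, -0.4170, -0.6255, -0.6255).
r_{12} = q_1·c_2 = -0.8341.
u_2 = c_2 + 0.8341·q_1 = (-2.1739, 2.6522, 3.4783, -4.5217).
‖u_2‖ = 6.6562, so q_2 = (-0.3266, 0.3985, 0.5226, -0.6793).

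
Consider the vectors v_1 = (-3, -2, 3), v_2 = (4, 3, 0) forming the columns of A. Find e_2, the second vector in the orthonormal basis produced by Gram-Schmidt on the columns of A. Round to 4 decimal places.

e_2 = (0.4822, 0.4255, 0.7658)

v_1 = (-3, -2, 3); ‖v_1‖ = 4.6904, so e_1 = (-0.6396, -0.4264, 0.6396).
e_1·v_2 = (-0.6396)·4 + (-0.4264)·3 + 0.6396·0 = -3.8376.
u_2 = v_2 + 3.8376·e_1 = (1.5455, 1.3636, 2.4545).
‖u_2‖ = 3.2051, so e_2 = (0.4822, 0.4255, 0.7658).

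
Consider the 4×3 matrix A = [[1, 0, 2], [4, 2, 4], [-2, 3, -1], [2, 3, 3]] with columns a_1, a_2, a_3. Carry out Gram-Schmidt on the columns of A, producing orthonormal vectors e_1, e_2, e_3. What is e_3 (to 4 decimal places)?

a_1 = (1, 4, -2, 2); ‖a_1‖ = 5.0000, so e_1 = (0.2000, 0.8000, -0.4000, 0.4000).
e_1·a_2 = 0.2000·0 + 0.8000·2 + (-0.4000)·3 + 0.4000·3 = 1.6000.
u_2 = a_2 − 1.6000·e_1 = (-0.3200, 0.7200, 3.6400, 2.3600).
‖u_2‖ = 4.4091, so e_2 = (-0.0726, 0.1633, 0.8256, 0.5353).
e_1·a_3 = 0.2000·2 + 0.8000·4 + (-0.4000)·(-1) + 0.4000·3 = 5.2000; e_2·a_3 = (-0.0726)·2 + 0.1633·4 + 0.8256·(-1) + 0.5353·3 = 1.2883.
u_3 = a_3 − 5.2000·e_1 − 1.2883·e_2 = (1.0535, -0.3704, 0.0165, 0.2305).
‖u_3‖ = 1.1404, so e_3 = (0.9238, -0.3248, 0.0144, 0.2021).

e_3 = (0.9238, -0.3248, 0.0144, 0.2021)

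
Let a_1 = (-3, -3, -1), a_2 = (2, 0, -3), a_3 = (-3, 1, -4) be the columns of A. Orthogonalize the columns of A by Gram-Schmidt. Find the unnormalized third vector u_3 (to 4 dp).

e_1 = a_1/‖a_1‖ = (-3, -3, -1)/4.3589 = (-0.6882, -0.6882, -0.2294).
r_{12} = e_1·a_2 = -0.6882.
u_2 = a_2 + 0.6882·e_1 = (1.5263, -0.4737, -3.1579).
‖u_2‖ = 3.5393, so e_2 = (0.4313, -0.1338, -0.8922).
r_{13} = e_1·a_3 = 2.2942; r_{23} = e_2·a_3 = 2.1414.
u_3 = a_3 − 2.2942·e_1 − 2.1414·e_2 = (-2.3445, 2.8655, -1.5630).

u_3 = (-2.3445, 2.8655, -1.5630)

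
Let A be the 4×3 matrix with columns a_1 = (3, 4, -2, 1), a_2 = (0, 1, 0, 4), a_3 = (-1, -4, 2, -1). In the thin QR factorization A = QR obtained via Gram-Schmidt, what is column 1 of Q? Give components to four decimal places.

q_1 = (0.5477, 0.7303, -0.3651, 0.1826)

a_1 = (3, 4, -2, 1); ‖a_1‖ = 5.4772, so q_1 = (0.5477, 0.7303, -0.3651, 0.1826).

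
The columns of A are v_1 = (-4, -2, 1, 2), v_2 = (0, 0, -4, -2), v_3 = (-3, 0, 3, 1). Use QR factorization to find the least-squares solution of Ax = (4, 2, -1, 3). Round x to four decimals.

x = (0.1048, -1.1686, -1.5864)

v_1 = (-4, -2, 1, 2); ‖v_1‖ = 5.0000, so e_1 = (-0.8000, -0.4000, 0.2000, 0.4000).
e_1·v_2 = (-0.8000)·0 + (-0.4000)·0 + 0.2000·(-4) + 0.4000·(-2) = -1.6000.
u_2 = v_2 + 1.6000·e_1 = (-1.2800, -0.6400, -3.6800, -1.3600).
‖u_2‖ = 4.1761, so e_2 = (-0.3065, -0.1533, -0.8812, -0.3257).
e_1·v_3 = (-0.8000)·(-3) + (-0.4000)·0 + 0.2000·3 + 0.4000·1 = 3.4000; e_2·v_3 = (-0.3065)·(-3) + (-0.1533)·0 + (-0.8812)·3 + (-0.3257)·1 = -2.0497.
u_3 = v_3 − 3.4000·e_1 + 2.0497·e_2 = (-0.9083, 1.0459, 0.5138, -1.0275).
‖u_3‖ = 1.7996, so e_3 = (-0.5047, 0.5812, 0.2855, -0.5710).
Qᵀb = (-3.0000, -1.6283, -2.8549).
Back-substitute: x_3 = -2.8549/1.7996 = -1.5864.
x_2 = (-1.6283 + 2.0497·(-1.5864))/4.1761 = -1.1686.
x_1 = (-3.0000 + 1.6000·(-1.1686) − 3.4000·(-1.5864))/5.0000 = 0.1048.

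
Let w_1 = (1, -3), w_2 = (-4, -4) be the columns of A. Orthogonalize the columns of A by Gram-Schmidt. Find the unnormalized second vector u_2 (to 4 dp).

u_2 = (-4.8000, -1.6000)

w_1 = (1, -3); ‖w_1‖ = 3.1623, so q_1 = (0.3162, -0.9487).
q_1·w_2 = 0.3162·(-4) + (-0.9487)·(-4) = 2.5298.
u_2 = w_2 − 2.5298·q_1 = (-4.8000, -1.6000).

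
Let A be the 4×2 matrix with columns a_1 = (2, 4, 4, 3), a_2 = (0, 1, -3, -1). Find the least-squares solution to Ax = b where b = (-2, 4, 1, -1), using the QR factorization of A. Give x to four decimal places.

a_1 = (2, 4, 4, 3); ‖a_1‖ = 6.7082, so e_1 = (0.2981, 0.5963, 0.5963, 0.4472).
e_1·a_2 = 0.2981·0 + 0.5963·1 + 0.5963·(-3) + 0.4472·(-1) = -1.6398.
u_2 = a_2 + 1.6398·e_1 = (0.4889, 1.9778, -2.0222, -0.2667).
‖u_2‖ = 2.8829, so e_2 = (0.1696, 0.6860, -0.7015, -0.0925).
Qᵀb = (1.9379, 1.7960).
Back-substitute: x_2 = 1.7960/2.8829 = 0.6230.
x_1 = (1.9379 + 1.6398·0.6230)/6.7082 = 0.4412.

x = (0.4412, 0.6230)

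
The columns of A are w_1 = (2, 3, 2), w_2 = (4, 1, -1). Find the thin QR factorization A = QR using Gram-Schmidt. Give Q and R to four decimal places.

w_1 = (2, 3, 2); ‖w_1‖ = 4.1231, so q_1 = (0.4851, 0.7276, 0.4851).
q_1·w_2 = 0.4851·4 + 0.7276·1 + 0.4851·(-1) = 2.1828.
u_2 = w_2 − 2.1828·q_1 = (2.9412, -0.5882, -2.0588).
‖u_2‖ = 3.6380, so q_2 = (0.8085, -0.1617, -0.5659).

Q = [[0.4851, 0.8085], [0.7276, -0.1617], [0.4851, -0.5659]], R = [[4.1231, 2.1828], [0.0000, 3.6380]]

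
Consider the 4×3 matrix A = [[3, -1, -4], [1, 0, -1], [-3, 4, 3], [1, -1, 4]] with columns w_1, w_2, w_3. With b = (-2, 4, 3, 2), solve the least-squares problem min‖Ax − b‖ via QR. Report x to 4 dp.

w_1 = (3, 1, -3, 1); ‖w_1‖ = 4.4721, so e_1 = (0.6708, 0.2236, -0.6708, 0.2236).
e_1·w_2 = 0.6708·(-1) + 0.2236·0 + (-0.6708)·4 + 0.2236·(-1) = -3.5777.
u_2 = w_2 + 3.5777·e_1 = (1.4000, 0.8000, 1.6000, -0.2000).
‖u_2‖ = 2.2804, so e_2 = (0.6139, 0.3508, 0.7016, -0.0877).
e_1·w_3 = 0.6708·(-4) + 0.2236·(-1) + (-0.6708)·3 + 0.2236·4 = -4.0249; e_2·w_3 = 0.6139·(-4) + 0.3508·(-1) + 0.7016·3 + (-0.0877)·4 = -1.0525.
u_3 = w_3 + 4.0249·e_1 + 1.0525·e_2 = (-0.6538, 0.2692, 1.0385, 4.8077).
‖u_3‖ = 4.9691, so e_3 = (-0.1316, 0.0542, 0.2090, 0.9675).
Qᵀb = (-2.0125, 2.1049, 3.0419).
Back-substitute: x_3 = 3.0419/4.9691 = 0.6121.
x_2 = (2.1049 + 1.0525·0.6121)/2.2804 = 1.2056.
x_1 = (-2.0125 + 3.5777·1.2056 + 4.0249·0.6121)/4.4721 = 1.0654.

x = (1.0654, 1.2056, 0.6121)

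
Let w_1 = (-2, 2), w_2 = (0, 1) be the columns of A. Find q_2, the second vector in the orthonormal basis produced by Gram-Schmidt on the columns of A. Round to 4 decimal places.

w_1 = (-2, 2); ‖w_1‖ = 2.8284, so q_1 = (-0.7071, 0.7071).
q_1·w_2 = (-0.7071)·0 + 0.7071·1 = 0.7071.
u_2 = w_2 − 0.7071·q_1 = (0.5000, 0.5000).
‖u_2‖ = 0.7071, so q_2 = (0.7071, 0.7071).

q_2 = (0.7071, 0.7071)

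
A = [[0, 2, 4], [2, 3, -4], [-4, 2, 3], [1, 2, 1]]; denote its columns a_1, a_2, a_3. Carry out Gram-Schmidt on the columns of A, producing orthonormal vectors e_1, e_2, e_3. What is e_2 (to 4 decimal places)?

a_1 = (0, 2, -4, 1); ‖a_1‖ = 4.5826, so e_1 = (0.0000, 0.4364, -0.8729, 0.2182).
e_1·a_2 = 0.0000·2 + 0.4364·3 + (-0.8729)·2 + 0.2182·2 = 0.0000.
u_2 = a_2 − 0.0000·e_1 = (2.0000, 3.0000, 2.0000, 2.0000).
‖u_2‖ = 4.5826, so e_2 = (0.4364, 0.6547, 0.4364, 0.4364).

e_2 = (0.4364, 0.6547, 0.4364, 0.4364)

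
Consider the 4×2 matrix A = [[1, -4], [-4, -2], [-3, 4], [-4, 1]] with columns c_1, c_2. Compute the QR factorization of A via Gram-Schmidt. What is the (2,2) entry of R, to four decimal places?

r_{22} = 5.7941

c_1 = (1, -4, -3, -4); ‖c_1‖ = 6.4807, so q_1 = (0.1543, -0.6172, -0.4629, -0.6172).
q_1·c_2 = 0.1543·(-4) + (-0.6172)·(-2) + (-0.4629)·4 + (-0.6172)·1 = -1.8516.
u_2 = c_2 + 1.8516·q_1 = (-3.7143, -3.1429, 3.1429, -0.1429).
r_{22} = ‖u_2‖ = 5.7941.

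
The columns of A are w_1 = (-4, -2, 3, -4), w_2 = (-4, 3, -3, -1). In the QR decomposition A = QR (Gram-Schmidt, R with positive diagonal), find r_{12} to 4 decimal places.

q_1 = w_1/‖w_1‖ = (-4, -2, 3, -4)/6.7082 = (-0.5963, -0.2981, 0.4472, -0.5963).
r_{12} = q_1·w_2 = 0.7454.

r_{12} = 0.7454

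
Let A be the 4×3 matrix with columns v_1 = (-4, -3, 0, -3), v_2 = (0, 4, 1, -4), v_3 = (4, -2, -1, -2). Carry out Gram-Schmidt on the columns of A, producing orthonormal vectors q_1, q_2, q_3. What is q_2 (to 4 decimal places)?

q_2 = (0.0000, 0.6963, 0.1741, -0.6963)

v_1 = (-4, -3, 0, -3); ‖v_1‖ = 5.8310, so q_1 = (-0.6860, -0.5145, 0.0000, -0.5145).
q_1·v_2 = (-0.6860)·0 + (-0.5145)·4 + 0.0000·1 + (-0.5145)·(-4) = 0.0000.
u_2 = v_2 + 0.0000·q_1 = (0.0000, 4.0000, 1.0000, -4.0000).
‖u_2‖ = 5.7446, so q_2 = (0.0000, 0.6963, 0.1741, -0.6963).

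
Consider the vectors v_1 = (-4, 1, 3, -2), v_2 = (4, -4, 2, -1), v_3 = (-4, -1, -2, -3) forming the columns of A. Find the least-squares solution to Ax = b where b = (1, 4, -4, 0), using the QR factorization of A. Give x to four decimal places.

v_1 = (-4, 1, 3, -2); ‖v_1‖ = 5.4772, so q_1 = (-0.7303, 0.1826, 0.5477, -0.3651).
q_1·v_2 = (-0.7303)·4 + 0.1826·(-4) + 0.5477·2 + (-0.3651)·(-1) = -2.1909.
u_2 = v_2 + 2.1909·q_1 = (2.4000, -3.6000, 3.2000, -1.8000).
‖u_2‖ = 5.6745, so q_2 = (0.4229, -0.6344, 0.5639, -0.3172).
q_1·v_3 = (-0.7303)·(-4) + 0.1826·(-1) + 0.5477·(-2) + (-0.3651)·(-3) = 2.7386; q_2·v_3 = 0.4229·(-4) + (-0.6344)·(-1) + 0.5639·(-2) + (-0.3172)·(-3) = -1.2336.
u_3 = v_3 − 2.7386·q_1 + 1.2336·q_2 = (-1.4783, -2.2826, -2.8043, -2.3913).
‖u_3‖ = 4.5802, so q_3 = (-0.3228, -0.4984, -0.6123, -0.5221).
Qᵀb = (-2.1909, -4.3704, 0.1329).
Back-substitute: x_3 = 0.1329/4.5802 = 0.0290.
x_2 = (-4.3704 + 1.2336·0.0290)/5.6745 = -0.7639.
x_1 = (-2.1909 + 2.1909·(-0.7639) − 2.7386·0.0290)/5.4772 = -0.7201.

x = (-0.7201, -0.7639, 0.0290)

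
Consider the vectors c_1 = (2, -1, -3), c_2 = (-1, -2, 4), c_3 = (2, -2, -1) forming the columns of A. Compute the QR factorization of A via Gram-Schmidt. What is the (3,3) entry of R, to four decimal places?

r_{33} = 0.4082

q_1 = c_1/‖c_1‖ = (2, -1, -3)/3.7417 = (0.5345, -0.2673, -0.8018).
r_{12} = q_1·c_2 = -3.2071.
u_2 = c_2 + 3.2071·q_1 = (0.7143, -2.8571, 1.4286).
‖u_2‖ = 3.2733, so q_2 = (0.2182, -0.8729, 0.4364).
r_{13} = q_1·c_3 = 2.4054; r_{23} = q_2·c_3 = 1.7457.
u_3 = c_3 − 2.4054·q_1 − 1.7457·q_2 = (0.3333, 0.1667, 0.1667).
r_{33} = ‖u_3‖ = 0.4082.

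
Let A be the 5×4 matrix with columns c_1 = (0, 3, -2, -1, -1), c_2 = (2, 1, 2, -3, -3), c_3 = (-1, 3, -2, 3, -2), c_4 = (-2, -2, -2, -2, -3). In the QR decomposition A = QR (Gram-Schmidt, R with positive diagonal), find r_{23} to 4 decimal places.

c_1 = (0, 3, -2, -1, -1); ‖c_1‖ = 3.8730, so e_1 = (0.0000, 0.7746, -0.5164, -0.2582, -0.2582).
e_1·c_2 = 0.0000·2 + 0.7746·1 + (-0.5164)·2 + (-0.2582)·(-3) + (-0.2582)·(-3) = 1.2910.
u_2 = c_2 − 1.2910·e_1 = (2.0000, 0.0000, 2.6667, -2.6667, -2.6667).
‖u_2‖ = 5.0332, so e_2 = (0.3974, 0.0000, 0.5298, -0.5298, -0.5298).
r_{23} = e_2·c_3 = -1.9868.

r_{23} = -1.9868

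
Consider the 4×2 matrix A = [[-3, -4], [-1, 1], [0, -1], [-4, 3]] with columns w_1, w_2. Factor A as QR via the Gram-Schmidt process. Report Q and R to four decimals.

q_1 = w_1/‖w_1‖ = (-3, -1, 0, -4)/5.0990 = (-0.5883, -0.1961, 0.0000, -0.7845).
r_{12} = q_1·w_2 = -0.1961.
u_2 = w_2 + 0.1961·q_1 = (-4.1154, 0.9615, -1.0000, 2.8462).
‖u_2‖ = 5.1925, so q_2 = (-0.7926, 0.1852, -0.1926, 0.5481).

Q = [[-0.5883, -0.7926], [-0.1961, 0.1852], [0.0000, -0.1926], [-0.7845, 0.5481]], R = [[5.0990, -0.1961], [0.0000, 5.1925]]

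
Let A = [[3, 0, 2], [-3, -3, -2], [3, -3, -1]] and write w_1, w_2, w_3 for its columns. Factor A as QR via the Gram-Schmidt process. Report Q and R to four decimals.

Q = [[0.5774, 0.0000, 0.8165], [-0.5774, -0.7071, 0.4082], [0.5774, -0.7071, -0.4082]], R = [[5.1962, 0.0000, 1.7321], [0.0000, 4.2426, 2.1213], [0.0000, 0.0000, 1.2247]]

w_1 = (3, -3, 3); ‖w_1‖ = 5.1962, so q_1 = (0.5774, -0.5774, 0.5774).
q_1·w_2 = 0.5774·0 + (-0.5774)·(-3) + 0.5774·(-3) = 0.0000.
u_2 = w_2 + 0.0000·q_1 = (0.0000, -3.0000, -3.0000).
‖u_2‖ = 4.2426, so q_2 = (0.0000, -0.7071, -0.7071).
q_1·w_3 = 0.5774·2 + (-0.5774)·(-2) + 0.5774·(-1) = 1.7321; q_2·w_3 = 0.0000·2 + (-0.7071)·(-2) + (-0.7071)·(-1) = 2.1213.
u_3 = w_3 − 1.7321·q_1 − 2.1213·q_2 = (1.0000, 0.5000, -0.5000).
‖u_3‖ = 1.2247, so q_3 = (0.8165, 0.4082, -0.4082).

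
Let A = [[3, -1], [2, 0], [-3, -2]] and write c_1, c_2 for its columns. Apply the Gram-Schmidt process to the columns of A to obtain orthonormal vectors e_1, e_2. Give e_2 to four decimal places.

e_2 = (-0.6576, -0.1273, -0.7425)

c_1 = (3, 2, -3); ‖c_1‖ = 4.6904, so e_1 = (0.6396, 0.4264, -0.6396).
e_1·c_2 = 0.6396·(-1) + 0.4264·0 + (-0.6396)·(-2) = 0.6396.
u_2 = c_2 − 0.6396·e_1 = (-1.4091, -0.2727, -1.5909).
‖u_2‖ = 2.1426, so e_2 = (-0.6576, -0.1273, -0.7425).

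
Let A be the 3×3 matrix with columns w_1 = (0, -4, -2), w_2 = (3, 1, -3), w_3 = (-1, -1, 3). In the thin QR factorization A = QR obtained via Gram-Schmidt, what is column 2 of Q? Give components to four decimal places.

e_2 = (0.6919, 0.3229, -0.6458)

w_1 = (0, -4, -2); ‖w_1‖ = 4.4721, so e_1 = (0.0000, -0.8944, -0.4472).
e_1·w_2 = 0.0000·3 + (-0.8944)·1 + (-0.4472)·(-3) = 0.4472.
u_2 = w_2 − 0.4472·e_1 = (3.0000, 1.4000, -2.8000).
‖u_2‖ = 4.3359, so e_2 = (0.6919, 0.3229, -0.6458).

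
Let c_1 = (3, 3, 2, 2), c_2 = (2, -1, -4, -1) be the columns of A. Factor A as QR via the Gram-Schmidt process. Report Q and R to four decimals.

Q = [[0.5883, 0.6260], [0.5883, -0.0429], [0.3922, -0.7718], [0.3922, -0.1029]], R = [[5.0990, -1.3728], [0.0000, 4.4850]]

c_1 = (3, 3, 2, 2); ‖c_1‖ = 5.0990, so e_1 = (0.5883, 0.5883, 0.3922, 0.3922).
e_1·c_2 = 0.5883·2 + 0.5883·(-1) + 0.3922·(-4) + 0.3922·(-1) = -1.3728.
u_2 = c_2 + 1.3728·e_1 = (2.8077, -0.1923, -3.4615, -0.4615).
‖u_2‖ = 4.4850, so e_2 = (0.6260, -0.0429, -0.7718, -0.1029).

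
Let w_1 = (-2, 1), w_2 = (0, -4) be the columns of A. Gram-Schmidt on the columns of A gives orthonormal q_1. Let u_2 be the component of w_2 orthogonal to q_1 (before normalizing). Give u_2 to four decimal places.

u_2 = (-1.6000, -3.2000)

w_1 = (-2, 1); ‖w_1‖ = 2.2361, so q_1 = (-0.8944, 0.4472).
q_1·w_2 = (-0.8944)·0 + 0.4472·(-4) = -1.7889.
u_2 = w_2 + 1.7889·q_1 = (-1.6000, -3.2000).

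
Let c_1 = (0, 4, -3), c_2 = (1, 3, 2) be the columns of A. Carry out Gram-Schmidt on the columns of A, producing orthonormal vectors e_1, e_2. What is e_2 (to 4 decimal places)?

e_2 = (0.2822, 0.5756, 0.7675)

c_1 = (0, 4, -3); ‖c_1‖ = 5.0000, so e_1 = (0.0000, 0.8000, -0.6000).
e_1·c_2 = 0.0000·1 + 0.8000·3 + (-0.6000)·2 = 1.2000.
u_2 = c_2 − 1.2000·e_1 = (1.0000, 2.0400, 2.7200).
‖u_2‖ = 3.5440, so e_2 = (0.2822, 0.5756, 0.7675).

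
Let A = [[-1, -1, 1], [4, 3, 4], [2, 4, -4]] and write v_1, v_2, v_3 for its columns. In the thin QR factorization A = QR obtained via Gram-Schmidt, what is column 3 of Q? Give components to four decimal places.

v_1 = (-1, 4, 2); ‖v_1‖ = 4.5826, so e_1 = (-0.2182, 0.8729, 0.4364).
e_1·v_2 = (-0.2182)·(-1) + 0.8729·3 + 0.4364·4 = 4.5826.
u_2 = v_2 − 4.5826·e_1 = (0.0000, -1.0000, 2.0000).
‖u_2‖ = 2.2361, so e_2 = (0.0000, -0.4472, 0.8944).
e_1·v_3 = (-0.2182)·1 + 0.8729·4 + 0.4364·(-4) = 1.5275; e_2·v_3 = 0.0000·1 + (-0.4472)·4 + 0.8944·(-4) = -5.3666.
u_3 = v_3 − 1.5275·e_1 + 5.3666·e_2 = (1.3333, 0.2667, 0.1333).
‖u_3‖ = 1.3663, so e_3 = (0.9759, 0.1952, 0.0976).

e_3 = (0.9759, 0.1952, 0.0976)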